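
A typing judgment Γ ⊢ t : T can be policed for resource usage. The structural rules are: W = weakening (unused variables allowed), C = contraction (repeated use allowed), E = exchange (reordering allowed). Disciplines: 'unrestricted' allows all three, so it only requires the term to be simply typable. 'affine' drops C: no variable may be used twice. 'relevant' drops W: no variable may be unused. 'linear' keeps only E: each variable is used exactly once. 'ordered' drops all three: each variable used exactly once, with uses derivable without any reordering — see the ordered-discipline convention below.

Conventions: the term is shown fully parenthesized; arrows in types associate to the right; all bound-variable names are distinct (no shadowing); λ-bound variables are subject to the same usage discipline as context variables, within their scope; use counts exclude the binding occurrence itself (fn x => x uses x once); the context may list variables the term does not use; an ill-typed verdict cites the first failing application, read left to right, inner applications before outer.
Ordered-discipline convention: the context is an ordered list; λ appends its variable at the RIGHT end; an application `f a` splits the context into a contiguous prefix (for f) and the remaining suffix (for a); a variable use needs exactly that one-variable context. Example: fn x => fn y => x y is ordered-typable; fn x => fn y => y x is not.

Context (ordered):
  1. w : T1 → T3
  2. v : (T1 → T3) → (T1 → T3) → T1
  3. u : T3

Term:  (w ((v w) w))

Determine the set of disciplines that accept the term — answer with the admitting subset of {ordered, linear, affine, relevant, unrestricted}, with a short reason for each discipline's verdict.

admitting disciplines: unrestricted
counts: w: 3×; v: 1×; u: 0×
uses in reading order: w, v, w, w
typing: well-typed at T3
ordered: ✗ — repeated use of w ×3; needs weakening: u unused
linear: ✗ — repeated use of w ×3; needs weakening: u unused
affine: ✗ — repeated use of w ×3
relevant: ✗ — needs weakening: u unused
unrestricted: ✓ — simply typable at T3; W, C, E all held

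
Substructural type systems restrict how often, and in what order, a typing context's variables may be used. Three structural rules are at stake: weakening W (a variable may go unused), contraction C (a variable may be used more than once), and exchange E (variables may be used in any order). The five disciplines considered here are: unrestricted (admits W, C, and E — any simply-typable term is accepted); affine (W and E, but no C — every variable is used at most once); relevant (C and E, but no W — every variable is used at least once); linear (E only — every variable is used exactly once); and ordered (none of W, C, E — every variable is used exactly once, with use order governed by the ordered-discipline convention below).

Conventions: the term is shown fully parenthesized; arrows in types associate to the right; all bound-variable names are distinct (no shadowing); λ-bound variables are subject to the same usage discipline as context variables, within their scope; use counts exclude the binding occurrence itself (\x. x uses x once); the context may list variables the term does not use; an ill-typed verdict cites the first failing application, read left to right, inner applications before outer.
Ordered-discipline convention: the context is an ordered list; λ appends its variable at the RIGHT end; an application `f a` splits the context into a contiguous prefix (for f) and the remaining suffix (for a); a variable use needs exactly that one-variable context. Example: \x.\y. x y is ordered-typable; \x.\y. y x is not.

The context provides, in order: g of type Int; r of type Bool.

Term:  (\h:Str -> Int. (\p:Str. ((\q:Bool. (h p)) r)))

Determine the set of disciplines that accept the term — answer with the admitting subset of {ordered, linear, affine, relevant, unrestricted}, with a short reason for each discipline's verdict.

admitting disciplines: affine, unrestricted
use counts: g: 0×, r: 1×, h [bound]: 1×, p [bound]: 1×, q [bound]: 0×
order of uses: h, p, r
typing: ✓ — (Str -> Int) -> Str -> Int
ordered: ✗, g, q never used (weakening)
linear: ✗, g, q never used (weakening)
affine: ✓, at most one use each (g, r, h, p, q)
relevant: ✗, g, q never used (weakening)
unrestricted: ✓, typability at (Str -> Int) -> Str -> Int is all that's needed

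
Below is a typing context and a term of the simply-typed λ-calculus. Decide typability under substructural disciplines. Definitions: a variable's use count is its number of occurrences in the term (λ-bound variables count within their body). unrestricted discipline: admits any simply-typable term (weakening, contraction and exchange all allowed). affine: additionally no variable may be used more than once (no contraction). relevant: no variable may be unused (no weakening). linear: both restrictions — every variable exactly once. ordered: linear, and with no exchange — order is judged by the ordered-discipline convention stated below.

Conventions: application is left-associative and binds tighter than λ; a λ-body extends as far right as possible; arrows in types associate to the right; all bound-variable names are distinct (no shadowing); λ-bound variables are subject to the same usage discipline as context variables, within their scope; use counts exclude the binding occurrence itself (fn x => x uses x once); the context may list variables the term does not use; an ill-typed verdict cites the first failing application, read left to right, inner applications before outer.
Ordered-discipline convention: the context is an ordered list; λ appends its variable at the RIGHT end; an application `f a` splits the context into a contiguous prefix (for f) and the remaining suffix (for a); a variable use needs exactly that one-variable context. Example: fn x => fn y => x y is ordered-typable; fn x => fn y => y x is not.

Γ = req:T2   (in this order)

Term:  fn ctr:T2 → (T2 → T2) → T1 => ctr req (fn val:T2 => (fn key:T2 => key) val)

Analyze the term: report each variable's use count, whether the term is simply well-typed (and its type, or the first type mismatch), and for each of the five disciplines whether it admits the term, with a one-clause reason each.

counts: req: 1, ctr [bound]: 1, val [bound]: 1, key [bound]: 1
order of uses: ctr, req, key, val
typing: ✓ — (T2 → (T2 → T2) → T1) → T1
ordered ✗ (no contiguous prefix/suffix split fits ctr, req, key, val)
linear ✓ (single use per variable (req, ctr, val, key))
affine ✓ (none of req, ctr, val, key used more than once)
relevant ✓ (at least one use each (req, ctr, val, key))
unrestricted ✓ (typability at (T2 → (T2 → T2) → T1) → T1 is all that's needed)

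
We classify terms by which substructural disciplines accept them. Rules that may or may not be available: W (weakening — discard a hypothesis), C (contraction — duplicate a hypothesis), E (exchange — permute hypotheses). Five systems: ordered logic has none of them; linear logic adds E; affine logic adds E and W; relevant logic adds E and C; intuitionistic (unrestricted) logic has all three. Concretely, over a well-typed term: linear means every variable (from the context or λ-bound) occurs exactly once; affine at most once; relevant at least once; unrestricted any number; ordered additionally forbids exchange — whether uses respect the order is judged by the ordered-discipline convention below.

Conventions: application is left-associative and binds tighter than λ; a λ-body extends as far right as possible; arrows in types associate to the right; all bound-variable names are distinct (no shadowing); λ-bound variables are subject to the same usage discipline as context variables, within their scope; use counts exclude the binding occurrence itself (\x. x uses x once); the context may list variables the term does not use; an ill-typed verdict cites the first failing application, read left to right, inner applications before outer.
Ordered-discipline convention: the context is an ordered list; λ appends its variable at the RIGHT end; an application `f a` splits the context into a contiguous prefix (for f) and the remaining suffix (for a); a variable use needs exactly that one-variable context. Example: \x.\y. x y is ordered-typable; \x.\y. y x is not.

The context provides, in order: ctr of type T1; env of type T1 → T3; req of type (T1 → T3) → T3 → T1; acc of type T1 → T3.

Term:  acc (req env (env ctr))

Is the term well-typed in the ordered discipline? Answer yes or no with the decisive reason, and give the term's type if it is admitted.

no — uses contraction: env ×2
usage: ctr=1, env=2, req=1, acc=1
uses in reading order: acc, req, env, env, ctr
typing: well-typed at T3
per-discipline verdicts: ordered ✗ | linear ✗ | affine ✗ | relevant ✓ | unrestricted ✓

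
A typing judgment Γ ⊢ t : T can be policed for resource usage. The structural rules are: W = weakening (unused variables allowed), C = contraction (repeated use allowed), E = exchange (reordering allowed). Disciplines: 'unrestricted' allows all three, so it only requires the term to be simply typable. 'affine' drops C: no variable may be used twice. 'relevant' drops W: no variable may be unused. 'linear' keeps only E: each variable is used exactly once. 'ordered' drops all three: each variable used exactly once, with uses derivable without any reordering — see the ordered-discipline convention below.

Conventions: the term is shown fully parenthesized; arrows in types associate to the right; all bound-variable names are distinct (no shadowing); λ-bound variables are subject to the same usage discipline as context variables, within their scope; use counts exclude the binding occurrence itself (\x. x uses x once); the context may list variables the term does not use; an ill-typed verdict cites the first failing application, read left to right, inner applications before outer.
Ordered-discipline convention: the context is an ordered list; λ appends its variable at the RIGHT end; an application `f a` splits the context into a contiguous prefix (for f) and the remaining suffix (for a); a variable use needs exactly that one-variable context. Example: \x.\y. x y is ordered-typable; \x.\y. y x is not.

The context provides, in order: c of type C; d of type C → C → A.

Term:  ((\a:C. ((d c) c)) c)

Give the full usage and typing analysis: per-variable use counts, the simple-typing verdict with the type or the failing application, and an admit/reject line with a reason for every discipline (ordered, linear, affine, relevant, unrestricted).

counts: c ×3; d ×1; a [bound] ×0
left-to-right use order: d, c, c, c
typing: ✓ — A
ordered: ✗, c ×3 used more than once (contraction); needs weakening: a unused
linear: ✗, c ×3 used more than once (contraction); needs weakening: a unused
affine: ✗, c ×3 used more than once (contraction)
relevant: ✗, needs weakening: a unused
unrestricted: ✓, typability at A is all that's needed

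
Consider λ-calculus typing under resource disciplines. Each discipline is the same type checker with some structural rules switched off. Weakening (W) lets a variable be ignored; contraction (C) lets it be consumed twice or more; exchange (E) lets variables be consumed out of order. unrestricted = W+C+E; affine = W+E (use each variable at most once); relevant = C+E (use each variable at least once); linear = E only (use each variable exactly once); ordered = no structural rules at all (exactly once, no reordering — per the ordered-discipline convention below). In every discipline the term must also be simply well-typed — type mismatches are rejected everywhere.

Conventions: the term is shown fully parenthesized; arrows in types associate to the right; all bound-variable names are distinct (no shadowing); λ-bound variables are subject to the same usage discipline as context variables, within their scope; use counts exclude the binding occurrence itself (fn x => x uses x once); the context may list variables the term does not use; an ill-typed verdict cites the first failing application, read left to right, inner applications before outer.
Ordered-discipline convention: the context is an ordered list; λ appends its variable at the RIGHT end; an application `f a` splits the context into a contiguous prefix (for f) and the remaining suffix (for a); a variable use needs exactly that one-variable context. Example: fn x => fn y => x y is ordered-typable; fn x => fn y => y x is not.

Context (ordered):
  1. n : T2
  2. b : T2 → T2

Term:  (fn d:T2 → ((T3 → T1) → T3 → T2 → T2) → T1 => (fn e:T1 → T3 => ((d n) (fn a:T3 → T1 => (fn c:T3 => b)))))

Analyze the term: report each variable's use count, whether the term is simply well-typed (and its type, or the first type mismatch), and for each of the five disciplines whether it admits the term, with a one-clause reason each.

counts: n=1; b=1; d [bound]=1; e [bound]=0; a [bound]=0; c [bound]=0
uses in reading order: d, n, b
typing: well-typed at (T2 → ((T3 → T1) → T3 → T2 → T2) → T1) → (T1 → T3) → T1
ordered: ✗, e, a, c never used (weakening)
linear: ✗, e, a, c never used (weakening)
affine: ✓, no duplicate uses among n, b, d, e, a, c
relevant: ✗, e, a, c never used (weakening)
unrestricted: ✓, simply typable at (T2 → ((T3 → T1) → T3 → T2 → T2) → T1) → (T1 → T3) → T1; W, C, E all held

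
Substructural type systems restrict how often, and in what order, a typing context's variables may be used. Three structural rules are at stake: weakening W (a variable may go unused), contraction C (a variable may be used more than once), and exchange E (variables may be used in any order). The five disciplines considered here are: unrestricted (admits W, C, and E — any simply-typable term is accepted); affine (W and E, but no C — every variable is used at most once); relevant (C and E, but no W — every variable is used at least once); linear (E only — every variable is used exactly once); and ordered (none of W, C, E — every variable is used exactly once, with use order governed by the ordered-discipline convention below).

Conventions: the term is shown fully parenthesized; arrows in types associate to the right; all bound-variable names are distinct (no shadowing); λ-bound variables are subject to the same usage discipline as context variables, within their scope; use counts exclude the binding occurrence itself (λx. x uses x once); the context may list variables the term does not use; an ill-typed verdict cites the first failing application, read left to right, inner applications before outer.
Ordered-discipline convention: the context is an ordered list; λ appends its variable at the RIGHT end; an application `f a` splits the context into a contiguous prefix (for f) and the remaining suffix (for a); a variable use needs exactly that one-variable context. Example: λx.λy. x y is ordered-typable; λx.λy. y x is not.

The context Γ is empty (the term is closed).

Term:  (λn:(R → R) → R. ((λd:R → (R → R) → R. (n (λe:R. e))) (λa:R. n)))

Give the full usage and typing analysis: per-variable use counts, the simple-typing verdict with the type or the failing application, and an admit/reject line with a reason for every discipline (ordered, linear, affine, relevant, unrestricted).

counts: n [bound] ×2, d [bound] ×0, e [bound] ×1, a [bound] ×0
uses in reading order: n, e, n
typing: ✓ — ((R → R) → R) → R
ordered: ✗ — n ×2 used more than once (contraction); unused: d, a — weakening required
linear: ✗ — n ×2 used more than once (contraction); unused: d, a — weakening required
affine: ✗ — n ×2 used more than once (contraction)
relevant: ✗ — unused: d, a — weakening required
unrestricted: ✓ — type-checks (((R → R) → R) → R) and nothing is barred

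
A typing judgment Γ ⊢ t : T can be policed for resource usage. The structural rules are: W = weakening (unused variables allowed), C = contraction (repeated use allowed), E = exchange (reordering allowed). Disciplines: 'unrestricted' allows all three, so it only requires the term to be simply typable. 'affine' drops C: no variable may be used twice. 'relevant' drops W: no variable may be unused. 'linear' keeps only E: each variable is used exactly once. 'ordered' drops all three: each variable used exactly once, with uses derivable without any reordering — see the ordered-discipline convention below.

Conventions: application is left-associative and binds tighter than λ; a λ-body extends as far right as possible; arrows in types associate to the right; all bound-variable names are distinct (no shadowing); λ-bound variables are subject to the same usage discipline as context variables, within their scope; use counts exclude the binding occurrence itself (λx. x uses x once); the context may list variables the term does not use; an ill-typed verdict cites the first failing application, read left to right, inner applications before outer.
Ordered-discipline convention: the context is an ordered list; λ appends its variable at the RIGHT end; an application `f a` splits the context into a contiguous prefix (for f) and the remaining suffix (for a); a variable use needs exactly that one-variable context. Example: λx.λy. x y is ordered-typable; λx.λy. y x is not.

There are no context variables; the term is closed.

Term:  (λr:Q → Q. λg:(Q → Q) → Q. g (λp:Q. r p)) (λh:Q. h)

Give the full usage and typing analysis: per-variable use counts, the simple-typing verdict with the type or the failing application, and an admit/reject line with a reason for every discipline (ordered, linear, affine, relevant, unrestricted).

usage: r (bound): 1; g (bound): 1; p (bound): 1; h (bound): 1
uses in reading order: g, r, p, h
typing: the term checks, with type ((Q → Q) → Q) → Q
ordered: ✗ — needs exchange: uses follow g, r, p, h
linear: ✓ — exactly-once usage across r, g, p, h
affine: ✓ — none of r, g, p, h used more than once
relevant: ✓ — at least one use each (r, g, p, h)
unrestricted: ✓ — well-typed at ((Q → Q) → Q) → Q; no restrictions here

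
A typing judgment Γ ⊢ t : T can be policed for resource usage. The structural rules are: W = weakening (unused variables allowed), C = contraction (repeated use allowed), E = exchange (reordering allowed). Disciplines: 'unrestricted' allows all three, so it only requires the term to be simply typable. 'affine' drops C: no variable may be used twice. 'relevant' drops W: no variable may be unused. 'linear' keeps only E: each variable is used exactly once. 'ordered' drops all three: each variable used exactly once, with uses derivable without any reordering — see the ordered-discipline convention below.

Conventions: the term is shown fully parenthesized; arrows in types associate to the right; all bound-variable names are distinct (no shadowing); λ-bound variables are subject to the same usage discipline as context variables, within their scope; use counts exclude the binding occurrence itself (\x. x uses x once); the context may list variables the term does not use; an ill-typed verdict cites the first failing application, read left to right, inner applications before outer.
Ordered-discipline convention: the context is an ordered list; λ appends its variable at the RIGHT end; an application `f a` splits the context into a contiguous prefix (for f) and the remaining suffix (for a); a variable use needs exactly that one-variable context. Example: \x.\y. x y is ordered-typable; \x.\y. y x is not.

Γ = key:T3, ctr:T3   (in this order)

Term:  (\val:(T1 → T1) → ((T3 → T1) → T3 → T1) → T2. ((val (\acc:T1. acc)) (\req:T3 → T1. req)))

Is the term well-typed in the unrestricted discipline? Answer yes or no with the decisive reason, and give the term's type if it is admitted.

yes — type-checks (((T1 → T1) → ((T3 → T1) → T3 → T1) → T2) → T2) and nothing is barred; term : ((T1 → T1) → ((T3 → T1) → T3 → T1) → T2) → T2
use counts: key: 0; ctr: 0; val (bound): 1; acc (bound): 1; req (bound): 1
left-to-right use order: val, acc, req
typing: well-typed — term : ((T1 → T1) → ((T3 → T1) → T3 → T1) → T2) → T2
per-discipline verdicts: ordered ✗ | linear ✗ | affine ✓ | relevant ✗ | unrestricted ✓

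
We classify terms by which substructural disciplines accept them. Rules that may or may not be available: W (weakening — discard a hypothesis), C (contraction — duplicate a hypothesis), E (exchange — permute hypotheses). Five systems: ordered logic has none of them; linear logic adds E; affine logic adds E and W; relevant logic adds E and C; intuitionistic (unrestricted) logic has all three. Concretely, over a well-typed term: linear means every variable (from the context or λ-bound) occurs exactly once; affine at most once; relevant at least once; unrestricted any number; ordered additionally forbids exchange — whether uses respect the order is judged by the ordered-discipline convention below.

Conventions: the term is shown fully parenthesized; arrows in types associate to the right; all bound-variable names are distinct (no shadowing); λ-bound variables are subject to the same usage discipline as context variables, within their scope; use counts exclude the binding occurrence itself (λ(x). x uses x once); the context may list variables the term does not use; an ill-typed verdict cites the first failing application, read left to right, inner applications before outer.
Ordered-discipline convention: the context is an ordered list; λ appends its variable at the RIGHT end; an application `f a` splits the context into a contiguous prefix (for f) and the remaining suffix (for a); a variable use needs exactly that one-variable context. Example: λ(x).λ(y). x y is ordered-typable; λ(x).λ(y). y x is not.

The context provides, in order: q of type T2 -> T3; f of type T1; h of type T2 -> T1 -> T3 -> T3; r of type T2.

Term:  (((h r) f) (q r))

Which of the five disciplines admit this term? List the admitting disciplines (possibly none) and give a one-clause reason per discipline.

admitted in: relevant, unrestricted
variable uses: q: 1; f: 1; h: 1; r: 2
left-to-right use order: h, r, f, q, r
typing: ✓ — T3
ordered: ✗ — needs contraction — r ×2
linear: ✗ — needs contraction — r ×2
affine: ✗ — needs contraction — r ×2
relevant: ✓ — none of q, f, h, r goes unused
unrestricted: ✓ — well-typed at T3; no restrictions here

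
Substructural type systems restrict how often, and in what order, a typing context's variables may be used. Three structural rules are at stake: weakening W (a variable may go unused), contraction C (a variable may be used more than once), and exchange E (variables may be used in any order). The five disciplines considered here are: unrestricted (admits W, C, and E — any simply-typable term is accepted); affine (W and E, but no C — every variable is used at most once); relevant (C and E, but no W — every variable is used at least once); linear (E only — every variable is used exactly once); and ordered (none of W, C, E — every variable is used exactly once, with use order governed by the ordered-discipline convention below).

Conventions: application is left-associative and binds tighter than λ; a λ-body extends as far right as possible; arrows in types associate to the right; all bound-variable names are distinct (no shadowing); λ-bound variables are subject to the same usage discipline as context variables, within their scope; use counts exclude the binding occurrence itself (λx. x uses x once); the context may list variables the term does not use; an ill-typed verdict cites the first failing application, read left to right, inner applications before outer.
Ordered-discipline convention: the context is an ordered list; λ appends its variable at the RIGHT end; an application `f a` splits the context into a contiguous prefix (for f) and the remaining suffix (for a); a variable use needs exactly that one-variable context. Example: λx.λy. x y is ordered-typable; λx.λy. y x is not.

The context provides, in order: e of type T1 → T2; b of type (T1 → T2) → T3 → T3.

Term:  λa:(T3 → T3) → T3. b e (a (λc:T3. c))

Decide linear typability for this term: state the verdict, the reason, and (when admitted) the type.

yes — e, b, a, c: one use apiece; term : ((T3 → T3) → T3) → T3
usage: e ×1, b ×1, a (λ-bound) ×1, c (λ-bound) ×1
order of uses: b, e, a, c
typing: well-typed at ((T3 → T3) → T3) → T3
all disciplines: ordered ✗, linear ✓, affine ✓, relevant ✓, unrestricted ✓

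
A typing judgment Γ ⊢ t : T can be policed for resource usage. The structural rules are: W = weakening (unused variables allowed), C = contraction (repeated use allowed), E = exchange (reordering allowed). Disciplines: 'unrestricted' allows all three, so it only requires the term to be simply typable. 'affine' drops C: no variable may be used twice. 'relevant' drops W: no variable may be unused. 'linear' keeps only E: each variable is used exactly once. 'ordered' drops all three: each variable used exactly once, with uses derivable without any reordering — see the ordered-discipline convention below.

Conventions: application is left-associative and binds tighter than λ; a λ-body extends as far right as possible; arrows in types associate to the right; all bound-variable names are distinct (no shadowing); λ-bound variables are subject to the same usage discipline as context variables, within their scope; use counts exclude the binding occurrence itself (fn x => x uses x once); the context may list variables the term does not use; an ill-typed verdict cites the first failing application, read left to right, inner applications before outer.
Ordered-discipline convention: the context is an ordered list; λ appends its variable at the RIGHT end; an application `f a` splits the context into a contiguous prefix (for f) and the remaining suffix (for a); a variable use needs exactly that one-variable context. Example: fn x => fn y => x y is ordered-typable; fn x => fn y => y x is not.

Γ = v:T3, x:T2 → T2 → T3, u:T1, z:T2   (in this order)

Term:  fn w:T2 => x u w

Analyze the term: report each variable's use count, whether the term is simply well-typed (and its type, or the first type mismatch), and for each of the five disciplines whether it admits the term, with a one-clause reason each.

variable uses: v=0; x=1; u=1; z=0; w (bound)=1
order of uses: x, u, w
typing: ill-typed: a function awaiting T2 gets T1
ordered: ✗ — fails simple typing
linear: ✗ — a type mismatch blocks all five
affine: ✗ — the type mismatch rejects it
relevant: ✗ — not simply typable
unrestricted: ✗ — fails simple typing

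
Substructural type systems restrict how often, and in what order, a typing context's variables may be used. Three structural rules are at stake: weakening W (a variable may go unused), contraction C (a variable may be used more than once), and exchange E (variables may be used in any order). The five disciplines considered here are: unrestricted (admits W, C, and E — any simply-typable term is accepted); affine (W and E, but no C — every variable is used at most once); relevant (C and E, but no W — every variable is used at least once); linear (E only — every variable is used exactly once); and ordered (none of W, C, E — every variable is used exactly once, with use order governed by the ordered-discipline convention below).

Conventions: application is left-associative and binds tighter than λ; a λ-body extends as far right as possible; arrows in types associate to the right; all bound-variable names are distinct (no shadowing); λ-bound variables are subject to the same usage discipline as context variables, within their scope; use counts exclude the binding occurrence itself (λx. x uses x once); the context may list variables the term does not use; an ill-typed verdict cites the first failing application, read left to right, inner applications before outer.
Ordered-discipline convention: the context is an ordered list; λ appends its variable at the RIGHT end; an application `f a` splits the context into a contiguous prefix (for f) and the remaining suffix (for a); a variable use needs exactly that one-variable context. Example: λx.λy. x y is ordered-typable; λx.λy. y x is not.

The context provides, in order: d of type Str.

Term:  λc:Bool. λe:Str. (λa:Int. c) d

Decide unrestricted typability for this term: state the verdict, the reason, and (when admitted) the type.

no — fails simple typing
counts: d: 1; c (λ-bound): 1; e (λ-bound): 0; a (λ-bound): 0
use order (left to right): c, d
typing: ill-typed: argument of type Str where Int is required
all disciplines: ordered ✗ · linear ✗ · affine ✗ · relevant ✗ · unrestricted ✗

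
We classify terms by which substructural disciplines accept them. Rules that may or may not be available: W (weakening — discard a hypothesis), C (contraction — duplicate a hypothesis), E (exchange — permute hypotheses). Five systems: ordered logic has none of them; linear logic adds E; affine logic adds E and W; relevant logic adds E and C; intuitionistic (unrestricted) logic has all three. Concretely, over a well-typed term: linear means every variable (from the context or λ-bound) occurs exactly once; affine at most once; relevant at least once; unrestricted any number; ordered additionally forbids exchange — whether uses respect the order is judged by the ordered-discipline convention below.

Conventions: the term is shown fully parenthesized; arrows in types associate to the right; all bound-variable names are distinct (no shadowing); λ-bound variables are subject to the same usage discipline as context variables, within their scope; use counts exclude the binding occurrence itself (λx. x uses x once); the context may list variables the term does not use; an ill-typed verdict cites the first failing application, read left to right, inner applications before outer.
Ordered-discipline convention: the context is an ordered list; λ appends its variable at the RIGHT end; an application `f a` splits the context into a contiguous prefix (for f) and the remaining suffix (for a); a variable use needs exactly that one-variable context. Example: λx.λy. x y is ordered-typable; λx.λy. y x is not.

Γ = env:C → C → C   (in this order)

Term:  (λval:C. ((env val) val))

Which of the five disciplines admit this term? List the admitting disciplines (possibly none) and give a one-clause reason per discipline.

admitting disciplines: relevant, unrestricted
counts: env: 1, val (λ-bound): 2
left-to-right use order: env, val, val
typing: the term checks, with type C → C
ordered ✗ (uses contraction: val ×2)
linear ✗ (uses contraction: val ×2)
affine ✗ (uses contraction: val ×2)
relevant ✓ (none of env, val goes unused)
unrestricted ✓ (well-typed at C → C; no restrictions here)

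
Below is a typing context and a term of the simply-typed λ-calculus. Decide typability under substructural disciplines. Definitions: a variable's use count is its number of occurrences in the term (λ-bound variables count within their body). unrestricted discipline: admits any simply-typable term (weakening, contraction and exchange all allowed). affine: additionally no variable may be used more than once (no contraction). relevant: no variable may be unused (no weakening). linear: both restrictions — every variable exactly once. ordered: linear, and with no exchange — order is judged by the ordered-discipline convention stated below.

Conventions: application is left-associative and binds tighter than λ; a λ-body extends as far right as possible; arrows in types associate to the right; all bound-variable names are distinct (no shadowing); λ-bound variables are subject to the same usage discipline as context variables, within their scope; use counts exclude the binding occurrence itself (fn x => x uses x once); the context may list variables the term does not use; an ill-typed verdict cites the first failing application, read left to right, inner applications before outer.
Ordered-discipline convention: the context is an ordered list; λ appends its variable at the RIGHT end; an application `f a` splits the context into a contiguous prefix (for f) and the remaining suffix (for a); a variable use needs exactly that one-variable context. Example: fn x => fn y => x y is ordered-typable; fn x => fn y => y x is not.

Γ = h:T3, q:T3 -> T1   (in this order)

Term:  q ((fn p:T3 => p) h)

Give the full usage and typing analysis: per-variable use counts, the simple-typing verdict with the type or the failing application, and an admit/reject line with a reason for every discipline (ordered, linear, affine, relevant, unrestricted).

usage: h ×1; q ×1; p (bound) ×1
order of uses: q, p, h
typing: ✓ — T1
ordered: ✗, no ordered split (uses run q, p, h)
linear: ✓, each of h, q, p used exactly once
affine: ✓, h, q, p: no repeats, contraction unneeded
relevant: ✓, h, q, p: all used, weakening unneeded
unrestricted: ✓, type-checks (T1) and nothing is barred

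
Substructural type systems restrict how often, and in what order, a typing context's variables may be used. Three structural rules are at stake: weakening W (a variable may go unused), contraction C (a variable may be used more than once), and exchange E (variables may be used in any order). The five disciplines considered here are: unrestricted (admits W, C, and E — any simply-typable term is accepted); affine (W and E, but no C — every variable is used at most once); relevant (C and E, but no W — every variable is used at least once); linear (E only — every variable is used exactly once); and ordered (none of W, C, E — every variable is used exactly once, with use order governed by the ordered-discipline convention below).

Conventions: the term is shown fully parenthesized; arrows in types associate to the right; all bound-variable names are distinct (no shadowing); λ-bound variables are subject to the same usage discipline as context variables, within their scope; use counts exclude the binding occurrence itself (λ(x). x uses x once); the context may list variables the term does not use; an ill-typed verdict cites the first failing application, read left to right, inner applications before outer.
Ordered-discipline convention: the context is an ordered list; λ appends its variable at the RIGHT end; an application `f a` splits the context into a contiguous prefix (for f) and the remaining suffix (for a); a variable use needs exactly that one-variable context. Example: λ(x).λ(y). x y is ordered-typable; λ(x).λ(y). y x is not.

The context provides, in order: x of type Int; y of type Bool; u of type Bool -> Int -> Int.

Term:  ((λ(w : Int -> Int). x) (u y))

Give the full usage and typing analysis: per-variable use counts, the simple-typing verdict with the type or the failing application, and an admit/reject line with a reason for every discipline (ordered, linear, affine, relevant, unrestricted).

counts: x: 1×; y: 1×; u: 1×; w (bound): 0×
order of uses: x, u, y
typing: well-typed — term : Int
ordered: ✗ — w left unused
linear: ✗ — w left unused
affine: ✓ — at most one use each (x, y, u, w)
relevant: ✗ — w left unused
unrestricted: ✓ — typability at Int is all that's needed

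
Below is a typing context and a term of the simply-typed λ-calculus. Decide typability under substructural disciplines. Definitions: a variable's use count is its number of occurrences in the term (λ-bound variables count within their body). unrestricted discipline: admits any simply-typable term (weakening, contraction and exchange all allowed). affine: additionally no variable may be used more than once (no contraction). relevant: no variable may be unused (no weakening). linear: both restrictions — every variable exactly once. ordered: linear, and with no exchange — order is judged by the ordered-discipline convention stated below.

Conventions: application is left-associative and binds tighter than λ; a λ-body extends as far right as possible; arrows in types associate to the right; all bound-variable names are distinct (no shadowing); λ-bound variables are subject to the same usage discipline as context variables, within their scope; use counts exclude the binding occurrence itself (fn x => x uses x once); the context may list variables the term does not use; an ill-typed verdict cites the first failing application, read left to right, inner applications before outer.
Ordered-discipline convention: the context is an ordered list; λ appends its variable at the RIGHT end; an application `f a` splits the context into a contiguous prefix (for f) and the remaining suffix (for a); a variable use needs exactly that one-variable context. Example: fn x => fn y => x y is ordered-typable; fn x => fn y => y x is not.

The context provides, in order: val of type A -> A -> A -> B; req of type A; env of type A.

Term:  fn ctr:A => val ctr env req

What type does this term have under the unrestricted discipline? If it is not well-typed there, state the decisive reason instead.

term : A -> B
counts: val=1; req=1; env=1; ctr (bound)=1
use order (left to right): val, ctr, env, req
typing: ✓ — A -> B
summary: ordered ✗, linear ✓, affine ✓, relevant ✓, unrestricted ✓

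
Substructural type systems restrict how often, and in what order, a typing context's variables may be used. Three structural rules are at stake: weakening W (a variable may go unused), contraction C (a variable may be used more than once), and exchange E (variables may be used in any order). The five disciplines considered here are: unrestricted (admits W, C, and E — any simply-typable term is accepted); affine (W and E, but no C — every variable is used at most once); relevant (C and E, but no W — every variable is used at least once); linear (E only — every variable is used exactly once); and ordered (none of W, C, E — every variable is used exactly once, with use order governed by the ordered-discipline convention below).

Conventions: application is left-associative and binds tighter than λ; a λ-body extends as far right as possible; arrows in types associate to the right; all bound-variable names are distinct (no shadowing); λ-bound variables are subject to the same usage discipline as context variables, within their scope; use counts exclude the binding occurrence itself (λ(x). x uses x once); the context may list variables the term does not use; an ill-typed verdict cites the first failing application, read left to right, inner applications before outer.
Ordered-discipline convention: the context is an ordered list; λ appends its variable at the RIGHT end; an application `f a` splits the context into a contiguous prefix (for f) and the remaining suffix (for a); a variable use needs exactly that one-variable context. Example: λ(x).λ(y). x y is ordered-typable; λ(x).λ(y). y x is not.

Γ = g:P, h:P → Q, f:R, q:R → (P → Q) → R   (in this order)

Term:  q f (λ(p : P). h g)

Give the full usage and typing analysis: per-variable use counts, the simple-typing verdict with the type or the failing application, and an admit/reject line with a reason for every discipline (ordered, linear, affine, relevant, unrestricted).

usage: g: 1, h: 1, f: 1, q: 1, p (bound): 0
uses in reading order: q, f, h, g
typing: ✓ — R
ordered ✗ (p left unused)
linear ✗ (p left unused)
affine ✓ (no duplicate uses among g, h, f, q, p)
relevant ✗ (p left unused)
unrestricted ✓ (well-typed at R; no restrictions here)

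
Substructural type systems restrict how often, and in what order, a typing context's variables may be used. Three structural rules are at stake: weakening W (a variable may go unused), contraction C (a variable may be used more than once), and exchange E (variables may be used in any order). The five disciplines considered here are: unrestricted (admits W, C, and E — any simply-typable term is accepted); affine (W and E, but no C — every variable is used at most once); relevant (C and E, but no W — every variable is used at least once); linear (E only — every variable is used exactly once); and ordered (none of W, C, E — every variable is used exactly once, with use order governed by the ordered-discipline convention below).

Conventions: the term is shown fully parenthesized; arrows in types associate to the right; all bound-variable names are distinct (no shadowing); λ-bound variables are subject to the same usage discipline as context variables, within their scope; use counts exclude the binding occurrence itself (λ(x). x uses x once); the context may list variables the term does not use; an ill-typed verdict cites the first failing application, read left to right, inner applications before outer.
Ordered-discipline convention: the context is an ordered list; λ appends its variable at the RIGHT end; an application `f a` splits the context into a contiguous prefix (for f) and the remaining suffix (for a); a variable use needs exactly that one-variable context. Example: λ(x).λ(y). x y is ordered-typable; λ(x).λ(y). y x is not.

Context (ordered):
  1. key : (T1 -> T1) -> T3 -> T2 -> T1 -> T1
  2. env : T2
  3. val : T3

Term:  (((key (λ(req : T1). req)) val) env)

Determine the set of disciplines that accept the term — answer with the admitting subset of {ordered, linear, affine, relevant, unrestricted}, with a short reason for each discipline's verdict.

admitted by: linear, affine, relevant, unrestricted
variable uses: key: 1, env: 1, val: 1, req [bound]: 1
use order (left to right): key, req, val, env
typing: well-typed at T1 -> T1
ordered: ✗ — no ordered split (uses run key, req, val, env)
linear: ✓ — key, env, val, req: one use apiece
affine: ✓ — none of key, env, val, req used more than once
relevant: ✓ — key, env, val, req: all used, weakening unneeded
unrestricted: ✓ — typability at T1 -> T1 is all that's needed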